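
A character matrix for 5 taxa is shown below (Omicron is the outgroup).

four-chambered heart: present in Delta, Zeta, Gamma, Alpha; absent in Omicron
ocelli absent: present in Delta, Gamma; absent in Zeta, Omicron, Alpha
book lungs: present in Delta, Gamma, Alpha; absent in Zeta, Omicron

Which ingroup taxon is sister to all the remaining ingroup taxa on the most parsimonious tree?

Zeta

The outgroup has state 'absent' for every character, so 'present' is the derived state throughout.
All ingroup taxa share the derived state 'present' for four-chambered heart; it defines the ingroup but does not resolve relationships within it.
Only Delta and Gamma show the derived state 'present' for ocelli absent, supporting them as a clade.
book lungs: derived state 'present' in Alpha, Delta, and Gamma only — synapomorphy for {Alpha, Delta, Gamma}.
Most parsimonious ingroup topology: (Zeta,(Alpha,(Delta,Gamma))).
Zeta is sister to the clade containing all other ingroup taxa, so it is the earliest-diverging (most basal) ingroup lineage.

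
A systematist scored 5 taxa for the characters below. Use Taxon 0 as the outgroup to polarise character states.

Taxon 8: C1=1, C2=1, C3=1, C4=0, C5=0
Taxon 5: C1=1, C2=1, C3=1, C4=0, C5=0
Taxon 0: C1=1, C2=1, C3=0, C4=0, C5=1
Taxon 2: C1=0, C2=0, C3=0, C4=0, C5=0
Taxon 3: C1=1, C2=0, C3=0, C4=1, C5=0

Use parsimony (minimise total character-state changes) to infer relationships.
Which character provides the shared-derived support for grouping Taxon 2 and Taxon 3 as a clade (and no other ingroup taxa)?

Character polarity is set by the outgroup: the derived state is whichever differs from the outgroup's state, so for C1, C2, C5 the derived state is '0', and for the remaining characters it is '1'.
C1: derived state '0' in Taxon 2 only — an autapomorphy, so it tells us nothing about relationships among taxa.
Only Taxon 2 and Taxon 3 show the derived state '0' for C2, supporting them as a clade.
Only Taxon 5 and Taxon 8 show the derived state '1' for C3, supporting them as a clade.
C4: derived state '1' in Taxon 3 only — an autapomorphy, so it tells us nothing about relationships among taxa.
C5 (derived state '0') is shared by all ingroup taxa — unites the whole ingroup.
Most parsimonious ingroup topology: ((Taxon 5,Taxon 8),(Taxon 2,Taxon 3)).
The clade {Taxon 2, Taxon 3} is supported by C2: its derived state '0' occurs in exactly those taxa and in no other taxon (including the outgroup).

C2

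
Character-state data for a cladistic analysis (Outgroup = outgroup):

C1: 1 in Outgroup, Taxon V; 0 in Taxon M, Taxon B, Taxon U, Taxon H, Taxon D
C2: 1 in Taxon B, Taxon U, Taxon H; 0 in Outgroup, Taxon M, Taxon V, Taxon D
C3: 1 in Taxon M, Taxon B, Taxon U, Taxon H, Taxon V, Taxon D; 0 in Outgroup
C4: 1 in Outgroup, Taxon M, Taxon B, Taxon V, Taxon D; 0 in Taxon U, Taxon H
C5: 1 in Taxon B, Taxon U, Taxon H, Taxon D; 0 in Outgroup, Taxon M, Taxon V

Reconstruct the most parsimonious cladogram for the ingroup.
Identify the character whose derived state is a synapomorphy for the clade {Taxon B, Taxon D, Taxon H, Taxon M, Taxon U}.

Character polarity is set by the outgroup: the derived state is whichever differs from the outgroup's state, so for C1, C4 the derived state is '0', and for the remaining characters it is '1'.
C1 (derived state '0') is shared by Taxon B, Taxon D, Taxon H, Taxon M, and Taxon U — a synapomorphy uniting that clade.
Only Taxon B, Taxon H, and Taxon U show the derived state '1' for C2, supporting them as a clade.
All ingroup taxa share the derived state '1' for C3; it defines the ingroup but does not resolve relationships within it.
Only Taxon H and Taxon U show the derived state '0' for C4, supporting them as a clade.
C5: derived state '1' in Taxon B, Taxon D, Taxon H, and Taxon U only — synapomorphy for {Taxon B, Taxon D, Taxon H, Taxon U}.
Most parsimonious ingroup topology: ((Taxon M,((Taxon B,(Taxon U,Taxon H)),Taxon D)),Taxon V).
The clade {Taxon B, Taxon D, Taxon H, Taxon M, Taxon U} is supported by C1: its derived state '0' occurs in exactly those taxa and in no other taxon (including the outgroup).

C1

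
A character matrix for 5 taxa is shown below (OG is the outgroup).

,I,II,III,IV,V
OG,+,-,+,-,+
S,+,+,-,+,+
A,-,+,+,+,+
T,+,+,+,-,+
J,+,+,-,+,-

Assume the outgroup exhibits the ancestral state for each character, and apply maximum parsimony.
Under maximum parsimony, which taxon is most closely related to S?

Character polarity is set by the outgroup: the derived state is whichever differs from the outgroup's state, so for I, III, V the derived state is '-', and for the remaining characters it is '+'.
I: derived state '-' in A only — an autapomorphy, so it tells us nothing about relationships among taxa.
All ingroup taxa share the derived state '+' for II; it defines the ingroup but does not resolve relationships within it.
Only J and S show the derived state '-' for III, supporting them as a clade.
IV (derived state '+') is shared by A, J, and S — a synapomorphy uniting that clade.
V: derived state '-' in J only — an autapomorphy, so it tells us nothing about relationships among taxa.
Most parsimonious ingroup topology: (((S,J),A),T).
S and J form a cherry on this tree, so they are sister taxa.

J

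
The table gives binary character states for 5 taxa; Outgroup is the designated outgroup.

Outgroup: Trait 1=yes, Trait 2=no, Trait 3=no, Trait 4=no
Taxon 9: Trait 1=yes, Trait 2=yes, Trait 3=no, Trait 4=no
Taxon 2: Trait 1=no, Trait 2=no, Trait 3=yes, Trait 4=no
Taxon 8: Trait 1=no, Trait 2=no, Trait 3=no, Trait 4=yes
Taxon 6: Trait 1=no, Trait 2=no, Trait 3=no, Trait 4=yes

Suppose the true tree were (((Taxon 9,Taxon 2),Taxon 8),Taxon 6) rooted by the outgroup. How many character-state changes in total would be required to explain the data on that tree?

6

Map each character onto (((Taxon 9,Taxon 2),Taxon 8),Taxon 6) (rooted by Outgroup) and count the minimum state changes it requires (Fitch parsimony):
Trait 1: 2; Trait 2: 1; Trait 3: 1; Trait 4: 2.
Total tree length = 6.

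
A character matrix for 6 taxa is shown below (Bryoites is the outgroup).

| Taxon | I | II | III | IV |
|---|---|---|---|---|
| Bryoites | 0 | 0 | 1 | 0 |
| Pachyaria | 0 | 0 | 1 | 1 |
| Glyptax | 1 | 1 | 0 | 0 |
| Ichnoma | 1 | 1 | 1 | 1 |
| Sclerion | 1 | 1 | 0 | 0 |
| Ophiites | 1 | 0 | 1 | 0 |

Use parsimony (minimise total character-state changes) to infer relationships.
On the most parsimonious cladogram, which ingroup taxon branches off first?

Character polarity is set by the outgroup: the derived state is whichever differs from the outgroup's state, so for III the derived state is '0', and for the remaining characters it is '1'.
I: derived state '1' in Glyptax, Ichnoma, Ophiites, and Sclerion only — synapomorphy for {Glyptax, Ichnoma, Ophiites, Sclerion}.
Only Glyptax, Ichnoma, and Sclerion show the derived state '1' for II, supporting them as a clade.
III (derived state '0') is shared by Glyptax and Sclerion — a synapomorphy uniting that clade.
IV (state '1') occurs in Ichnoma and Pachyaria but conflicts with the nesting implied by the other characters — most parsimoniously interpreted as homoplasy.
Most parsimonious ingroup topology: (Pachyaria,(((Glyptax,Sclerion),Ichnoma),Ophiites)).
Pachyaria is sister to the clade containing all other ingroup taxa, so it is the earliest-diverging (most basal) ingroup lineage.

Pachyaria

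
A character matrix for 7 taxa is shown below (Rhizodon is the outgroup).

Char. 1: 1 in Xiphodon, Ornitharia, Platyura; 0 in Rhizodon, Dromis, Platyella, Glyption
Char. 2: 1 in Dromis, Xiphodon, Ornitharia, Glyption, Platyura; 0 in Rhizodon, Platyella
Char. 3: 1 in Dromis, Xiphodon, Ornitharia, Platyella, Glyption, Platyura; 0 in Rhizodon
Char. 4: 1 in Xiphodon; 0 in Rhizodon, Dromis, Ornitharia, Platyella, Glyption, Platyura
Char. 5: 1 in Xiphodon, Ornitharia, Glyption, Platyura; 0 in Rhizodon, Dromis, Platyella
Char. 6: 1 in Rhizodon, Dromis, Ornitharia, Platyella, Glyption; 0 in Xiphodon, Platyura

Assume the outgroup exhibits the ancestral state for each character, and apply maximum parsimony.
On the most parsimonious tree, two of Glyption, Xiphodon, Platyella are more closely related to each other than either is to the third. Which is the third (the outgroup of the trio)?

Character polarity is set by the outgroup: the derived state is whichever differs from the outgroup's state, so for Char. 6 the derived state is '0', and for the remaining characters it is '1'.
Char. 1 (derived state '1') is shared by Ornitharia, Platyura, and Xiphodon — a synapomorphy uniting that clade.
Only Dromis, Glyption, Ornitharia, Platyura, and Xiphodon show the derived state '1' for Char. 2, supporting them as a clade.
Char. 3 (derived state '1') is shared by all ingroup taxa — unites the whole ingroup.
Char. 4: derived state '1' in Xiphodon only — an autapomorphy, so it tells us nothing about relationships among taxa.
Char. 5 (derived state '1') is shared by Glyption, Ornitharia, Platyura, and Xiphodon — a synapomorphy uniting that clade.
Char. 6 (derived state '0') is shared by Platyura and Xiphodon — a synapomorphy uniting that clade.
Most parsimonious ingroup topology: ((Dromis,(((Xiphodon,Platyura),Ornitharia),Glyption)),Platyella).
Xiphodon and Glyption share a more recent common ancestor with each other than either does with Platyella, so Platyella is the least closely related of the three.

Platyella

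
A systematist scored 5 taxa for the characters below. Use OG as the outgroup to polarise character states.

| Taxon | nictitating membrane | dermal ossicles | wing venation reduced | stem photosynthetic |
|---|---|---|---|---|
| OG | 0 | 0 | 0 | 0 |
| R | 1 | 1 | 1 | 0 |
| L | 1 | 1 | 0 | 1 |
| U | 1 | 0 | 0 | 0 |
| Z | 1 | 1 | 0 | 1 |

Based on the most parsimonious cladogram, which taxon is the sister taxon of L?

The outgroup has state '0' for every character, so '1' is the derived state throughout.
nictitating membrane (derived state '1') is shared by all ingroup taxa — unites the whole ingroup.
dermal ossicles (derived state '1') is shared by L, R, and Z — a synapomorphy uniting that clade.
wing venation reduced (derived state '1') is unique to R (autapomorphy; uninformative for grouping).
Only L and Z show the derived state '1' for stem photosynthetic, supporting them as a clade.
Most parsimonious ingroup topology: ((R,(L,Z)),U).
L and Z form a cherry on this tree, so they are sister taxa.

Z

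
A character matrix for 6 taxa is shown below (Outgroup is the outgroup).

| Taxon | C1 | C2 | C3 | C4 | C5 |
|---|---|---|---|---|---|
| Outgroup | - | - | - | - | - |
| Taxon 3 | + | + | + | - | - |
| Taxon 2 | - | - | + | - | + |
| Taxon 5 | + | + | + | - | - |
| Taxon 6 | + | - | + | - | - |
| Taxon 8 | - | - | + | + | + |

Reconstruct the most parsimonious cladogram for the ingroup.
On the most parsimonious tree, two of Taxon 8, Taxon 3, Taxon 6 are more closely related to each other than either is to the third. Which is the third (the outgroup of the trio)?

The outgroup has state '-' for every character, so '+' is the derived state throughout.
Only Taxon 3, Taxon 5, and Taxon 6 show the derived state '+' for C1, supporting them as a clade.
Only Taxon 3 and Taxon 5 show the derived state '+' for C2, supporting them as a clade.
All ingroup taxa share the derived state '+' for C3; it defines the ingroup but does not resolve relationships within it.
C4: derived state '+' in Taxon 8 only — an autapomorphy, so it tells us nothing about relationships among taxa.
C5 (derived state '+') is shared by Taxon 2 and Taxon 8 — a synapomorphy uniting that clade.
Most parsimonious ingroup topology: (((Taxon 3,Taxon 5),Taxon 6),(Taxon 2,Taxon 8)).
Taxon 6 and Taxon 3 share a more recent common ancestor with each other than either does with Taxon 8, so Taxon 8 is the least closely related of the three.

Taxon 8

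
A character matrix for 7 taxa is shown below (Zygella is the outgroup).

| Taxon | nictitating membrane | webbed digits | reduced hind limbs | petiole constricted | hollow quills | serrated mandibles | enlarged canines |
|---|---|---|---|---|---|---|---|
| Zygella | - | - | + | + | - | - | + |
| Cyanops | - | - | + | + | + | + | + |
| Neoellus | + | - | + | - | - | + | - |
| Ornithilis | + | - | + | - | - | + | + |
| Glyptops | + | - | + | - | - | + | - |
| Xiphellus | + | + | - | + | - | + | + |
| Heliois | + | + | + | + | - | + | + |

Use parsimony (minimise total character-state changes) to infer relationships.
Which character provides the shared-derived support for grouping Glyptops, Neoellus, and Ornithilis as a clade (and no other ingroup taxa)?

petiole constricted

Character polarity is set by the outgroup: the derived state is whichever differs from the outgroup's state, so for reduced hind limbs, petiole constricted, enlarged canines the derived state is '-', and for the remaining characters it is '+'.
Only Glyptops, Heliois, Neoellus, Ornithilis, and Xiphellus show the derived state '+' for nictitating membrane, supporting them as a clade.
Only Heliois and Xiphellus show the derived state '+' for webbed digits, supporting them as a clade.
reduced hind limbs: derived state '-' in Xiphellus only — an autapomorphy, so it tells us nothing about relationships among taxa.
Only Glyptops, Neoellus, and Ornithilis show the derived state '-' for petiole constricted, supporting them as a clade.
hollow quills: derived state '+' in Cyanops only — an autapomorphy, so it tells us nothing about relationships among taxa.
All ingroup taxa share the derived state '+' for serrated mandibles; it defines the ingroup but does not resolve relationships within it.
Only Glyptops and Neoellus show the derived state '-' for enlarged canines, supporting them as a clade.
Most parsimonious ingroup topology: (Cyanops,(((Neoellus,Glyptops),Ornithilis),(Xiphellus,Heliois))).
The clade {Glyptops, Neoellus, Ornithilis} is supported by petiole constricted: its derived state '-' occurs in exactly those taxa and in no other taxon (including the outgroup).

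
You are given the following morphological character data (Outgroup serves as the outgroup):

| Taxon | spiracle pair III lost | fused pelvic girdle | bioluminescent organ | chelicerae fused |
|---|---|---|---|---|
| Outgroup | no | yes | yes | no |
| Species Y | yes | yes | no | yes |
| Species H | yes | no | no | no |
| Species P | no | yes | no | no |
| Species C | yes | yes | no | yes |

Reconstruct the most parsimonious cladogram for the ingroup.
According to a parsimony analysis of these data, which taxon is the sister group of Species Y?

Species C

Character polarity is set by the outgroup: the derived state is whichever differs from the outgroup's state, so for fused pelvic girdle, bioluminescent organ the derived state is 'no', and for the remaining characters it is 'yes'.
Only Species C, Species H, and Species Y show the derived state 'yes' for spiracle pair III lost, supporting them as a clade.
fused pelvic girdle: derived state 'no' in Species H only — an autapomorphy, so it tells us nothing about relationships among taxa.
bioluminescent organ (derived state 'no') is shared by all ingroup taxa — unites the whole ingroup.
Only Species C and Species Y show the derived state 'yes' for chelicerae fused, supporting them as a clade.
Most parsimonious ingroup topology: (((Species Y,Species C),Species H),Species P).
Species Y and Species C form a cherry on this tree, so they are sister taxa.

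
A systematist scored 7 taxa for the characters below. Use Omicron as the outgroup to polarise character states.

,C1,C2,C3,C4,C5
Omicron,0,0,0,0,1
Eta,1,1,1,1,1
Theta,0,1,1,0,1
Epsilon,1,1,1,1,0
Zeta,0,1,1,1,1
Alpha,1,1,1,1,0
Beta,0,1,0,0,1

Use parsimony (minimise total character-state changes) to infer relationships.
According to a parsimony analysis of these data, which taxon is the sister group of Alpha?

Epsilon

Character polarity is set by the outgroup: the derived state is whichever differs from the outgroup's state, so for C5 the derived state is '0', and for the remaining characters it is '1'.
C1 (derived state '1') is shared by Alpha, Epsilon, and Eta — a synapomorphy uniting that clade.
All ingroup taxa share the derived state '1' for C2; it defines the ingroup but does not resolve relationships within it.
Only Alpha, Epsilon, Eta, Theta, and Zeta show the derived state '1' for C3, supporting them as a clade.
C4 (derived state '1') is shared by Alpha, Epsilon, Eta, and Zeta — a synapomorphy uniting that clade.
C5: derived state '0' in Alpha and Epsilon only — synapomorphy for {Alpha, Epsilon}.
Most parsimonious ingroup topology: ((((Eta,(Epsilon,Alpha)),Zeta),Theta),Beta).
Alpha and Epsilon form a cherry on this tree, so they are sister taxa.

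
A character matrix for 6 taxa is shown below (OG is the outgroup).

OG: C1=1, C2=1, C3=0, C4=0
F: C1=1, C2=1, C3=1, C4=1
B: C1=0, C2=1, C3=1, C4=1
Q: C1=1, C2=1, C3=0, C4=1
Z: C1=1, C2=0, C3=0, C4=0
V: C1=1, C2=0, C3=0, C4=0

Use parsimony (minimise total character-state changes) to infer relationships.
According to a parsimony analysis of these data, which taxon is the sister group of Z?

Character polarity is set by the outgroup: the derived state is whichever differs from the outgroup's state, so for C1, C2 the derived state is '0', and for the remaining characters it is '1'.
C1 (derived state '0') is unique to B (autapomorphy; uninformative for grouping).
C2: derived state '0' in V and Z only — synapomorphy for {V, Z}.
Only B and F show the derived state '1' for C3, supporting them as a clade.
C4 (derived state '1') is shared by B, F, and Q — a synapomorphy uniting that clade.
Most parsimonious ingroup topology: (((F,B),Q),(Z,V)).
Z and V form a cherry on this tree, so they are sister taxa.

V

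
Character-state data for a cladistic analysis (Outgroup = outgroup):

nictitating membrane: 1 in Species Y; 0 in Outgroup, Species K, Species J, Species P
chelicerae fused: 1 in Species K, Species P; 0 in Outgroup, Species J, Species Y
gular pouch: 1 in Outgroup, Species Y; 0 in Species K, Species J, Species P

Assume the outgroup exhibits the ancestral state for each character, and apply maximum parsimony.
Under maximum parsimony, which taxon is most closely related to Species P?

Character polarity is set by the outgroup: the derived state is whichever differs from the outgroup's state, so for gular pouch the derived state is '0', and for the remaining characters it is '1'.
nictitating membrane: derived state '1' in Species Y only — an autapomorphy, so it tells us nothing about relationships among taxa.
chelicerae fused: derived state '1' in Species K and Species P only — synapomorphy for {Species K, Species P}.
gular pouch: derived state '0' in Species J, Species K, and Species P only — synapomorphy for {Species J, Species K, Species P}.
Most parsimonious ingroup topology: (((Species K,Species P),Species J),Species Y).
Species P and Species K form a cherry on this tree, so they are sister taxa.

Species K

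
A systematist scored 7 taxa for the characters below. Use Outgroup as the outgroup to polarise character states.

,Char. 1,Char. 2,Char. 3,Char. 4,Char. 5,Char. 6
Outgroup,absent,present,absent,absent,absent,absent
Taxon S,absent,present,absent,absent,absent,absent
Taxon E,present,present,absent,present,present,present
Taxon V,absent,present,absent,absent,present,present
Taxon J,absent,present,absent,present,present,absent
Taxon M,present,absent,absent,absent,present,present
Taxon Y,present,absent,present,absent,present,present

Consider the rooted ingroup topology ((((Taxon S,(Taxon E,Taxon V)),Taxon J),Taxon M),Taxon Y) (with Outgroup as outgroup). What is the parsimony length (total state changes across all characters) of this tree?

13

Map each character onto ((((Taxon S,(Taxon E,Taxon V)),Taxon J),Taxon M),Taxon Y) (rooted by Outgroup) and count the minimum state changes it requires (Fitch parsimony):
Char. 1: 3; Char. 2: 2; Char. 3: 1; Char. 4: 2; Char. 5: 2; Char. 6: 3.
Total tree length = 13.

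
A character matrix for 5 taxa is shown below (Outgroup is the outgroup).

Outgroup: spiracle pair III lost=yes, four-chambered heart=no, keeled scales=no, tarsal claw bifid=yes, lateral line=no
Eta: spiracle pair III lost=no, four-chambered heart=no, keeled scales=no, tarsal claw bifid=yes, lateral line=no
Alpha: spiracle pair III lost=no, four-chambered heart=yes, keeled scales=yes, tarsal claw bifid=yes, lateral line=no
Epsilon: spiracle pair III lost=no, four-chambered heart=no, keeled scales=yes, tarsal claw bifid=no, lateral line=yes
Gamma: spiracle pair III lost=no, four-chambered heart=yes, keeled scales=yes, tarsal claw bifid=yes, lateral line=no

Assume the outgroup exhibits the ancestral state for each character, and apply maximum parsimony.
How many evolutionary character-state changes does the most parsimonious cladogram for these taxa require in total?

5

Character polarity is set by the outgroup: the derived state is whichever differs from the outgroup's state, so for spiracle pair III lost, tarsal claw bifid the derived state is 'no', and for the remaining characters it is 'yes'.
All ingroup taxa share the derived state 'no' for spiracle pair III lost; it defines the ingroup but does not resolve relationships within it.
Only Alpha and Gamma show the derived state 'yes' for four-chambered heart, supporting them as a clade.
Only Alpha, Epsilon, and Gamma show the derived state 'yes' for keeled scales, supporting them as a clade.
tarsal claw bifid: derived state 'no' in Epsilon only — an autapomorphy, so it tells us nothing about relationships among taxa.
lateral line (derived state 'yes') is unique to Epsilon (autapomorphy; uninformative for grouping).
Most parsimonious ingroup topology: (Eta,((Alpha,Gamma),Epsilon)).
Changes per character on this tree: spiracle pair III lost: 1; four-chambered heart: 1; keeled scales: 1; tarsal claw bifid: 1; lateral line: 1.
Total = 5.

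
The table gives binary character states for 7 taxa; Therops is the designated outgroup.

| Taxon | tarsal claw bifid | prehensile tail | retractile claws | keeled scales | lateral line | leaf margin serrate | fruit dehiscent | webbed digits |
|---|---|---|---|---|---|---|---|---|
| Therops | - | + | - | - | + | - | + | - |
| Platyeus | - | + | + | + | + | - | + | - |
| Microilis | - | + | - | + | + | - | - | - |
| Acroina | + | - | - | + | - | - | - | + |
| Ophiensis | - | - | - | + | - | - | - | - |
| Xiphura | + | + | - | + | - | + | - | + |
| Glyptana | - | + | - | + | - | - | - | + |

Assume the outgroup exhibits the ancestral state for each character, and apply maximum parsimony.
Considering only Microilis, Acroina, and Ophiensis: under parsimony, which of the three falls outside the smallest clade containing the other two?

Microilis

Character polarity is set by the outgroup: the derived state is whichever differs from the outgroup's state, so for prehensile tail, lateral line, fruit dehiscent the derived state is '-', and for the remaining characters it is '+'.
tarsal claw bifid (derived state '+') is shared by Acroina and Xiphura — a synapomorphy uniting that clade.
prehensile tail groups Acroina and Ophiensis, which is incompatible with the clades supported by the remaining characters; treating it as convergent (homoplasy) costs fewer steps than any alternative tree.
retractile claws: derived state '+' in Platyeus only — an autapomorphy, so it tells us nothing about relationships among taxa.
keeled scales (derived state '+') is shared by all ingroup taxa — unites the whole ingroup.
lateral line: derived state '-' in Acroina, Glyptana, Ophiensis, and Xiphura only — synapomorphy for {Acroina, Glyptana, Ophiensis, Xiphura}.
leaf margin serrate: derived state '+' in Xiphura only — an autapomorphy, so it tells us nothing about relationships among taxa.
fruit dehiscent: derived state '-' in Acroina, Glyptana, Microilis, Ophiensis, and Xiphura only — synapomorphy for {Acroina, Glyptana, Microilis, Ophiensis, Xiphura}.
Only Acroina, Glyptana, and Xiphura show the derived state '+' for webbed digits, supporting them as a clade.
Most parsimonious ingroup topology: (Platyeus,(Microilis,(((Acroina,Xiphura),Glyptana),Ophiensis))).
Acroina and Ophiensis share a more recent common ancestor with each other than either does with Microilis, so Microilis is the least closely related of the three.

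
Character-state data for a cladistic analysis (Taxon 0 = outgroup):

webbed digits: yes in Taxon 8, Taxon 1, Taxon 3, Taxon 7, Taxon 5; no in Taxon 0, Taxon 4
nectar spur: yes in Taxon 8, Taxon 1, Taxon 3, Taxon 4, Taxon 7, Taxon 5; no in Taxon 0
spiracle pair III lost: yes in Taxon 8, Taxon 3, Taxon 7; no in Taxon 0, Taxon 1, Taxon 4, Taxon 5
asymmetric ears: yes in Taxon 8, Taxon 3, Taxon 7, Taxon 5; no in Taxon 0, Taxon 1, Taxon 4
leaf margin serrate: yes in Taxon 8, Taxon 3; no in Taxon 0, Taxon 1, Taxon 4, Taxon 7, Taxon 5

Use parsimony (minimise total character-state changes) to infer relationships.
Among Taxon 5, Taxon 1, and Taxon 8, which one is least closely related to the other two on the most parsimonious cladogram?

The outgroup has state 'no' for every character, so 'yes' is the derived state throughout.
Only Taxon 1, Taxon 3, Taxon 5, Taxon 7, and Taxon 8 show the derived state 'yes' for webbed digits, supporting them as a clade.
All ingroup taxa share the derived state 'yes' for nectar spur; it defines the ingroup but does not resolve relationships within it.
spiracle pair III lost (derived state 'yes') is shared by Taxon 3, Taxon 7, and Taxon 8 — a synapomorphy uniting that clade.
asymmetric ears (derived state 'yes') is shared by Taxon 3, Taxon 5, Taxon 7, and Taxon 8 — a synapomorphy uniting that clade.
leaf margin serrate (derived state 'yes') is shared by Taxon 3 and Taxon 8 — a synapomorphy uniting that clade.
Most parsimonious ingroup topology: (((((Taxon 8,Taxon 3),Taxon 7),Taxon 5),Taxon 1),Taxon 4).
Taxon 8 and Taxon 5 share a more recent common ancestor with each other than either does with Taxon 1, so Taxon 1 is the least closely related of the three.

Taxon 1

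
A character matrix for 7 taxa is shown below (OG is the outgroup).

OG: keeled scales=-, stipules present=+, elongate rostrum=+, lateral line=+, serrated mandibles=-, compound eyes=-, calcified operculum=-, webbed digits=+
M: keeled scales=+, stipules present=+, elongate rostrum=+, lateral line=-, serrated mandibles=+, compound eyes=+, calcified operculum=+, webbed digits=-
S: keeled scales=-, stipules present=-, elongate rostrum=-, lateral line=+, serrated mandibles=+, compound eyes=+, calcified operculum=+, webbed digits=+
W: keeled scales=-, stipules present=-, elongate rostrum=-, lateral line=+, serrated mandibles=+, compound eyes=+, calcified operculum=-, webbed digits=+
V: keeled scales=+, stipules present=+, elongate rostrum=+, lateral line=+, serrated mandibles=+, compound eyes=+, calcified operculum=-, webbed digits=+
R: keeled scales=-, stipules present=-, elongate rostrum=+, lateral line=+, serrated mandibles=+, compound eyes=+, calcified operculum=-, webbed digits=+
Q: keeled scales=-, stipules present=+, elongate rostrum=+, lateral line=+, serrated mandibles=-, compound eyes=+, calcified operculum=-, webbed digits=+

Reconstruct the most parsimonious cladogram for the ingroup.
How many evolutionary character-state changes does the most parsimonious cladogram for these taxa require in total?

Character polarity is set by the outgroup: the derived state is whichever differs from the outgroup's state, so for stipules present, elongate rostrum, lateral line, webbed digits the derived state is '-', and for the remaining characters it is '+'.
keeled scales (derived state '+') is shared by M and V — a synapomorphy uniting that clade.
stipules present (derived state '-') is shared by R, S, and W — a synapomorphy uniting that clade.
elongate rostrum (derived state '-') is shared by S and W — a synapomorphy uniting that clade.
lateral line: derived state '-' in M only — an autapomorphy, so it tells us nothing about relationships among taxa.
Only M, R, S, V, and W show the derived state '+' for serrated mandibles, supporting them as a clade.
compound eyes (derived state '+') is shared by all ingroup taxa — unites the whole ingroup.
calcified operculum groups M and S, which is incompatible with the clades supported by the remaining characters; treating it as convergent (homoplasy) costs fewer steps than any alternative tree.
webbed digits (derived state '-') is unique to M (autapomorphy; uninformative for grouping).
Most parsimonious ingroup topology: (((M,V),((S,W),R)),Q).
Changes per character on this tree: keeled scales: 1; stipules present: 1; elongate rostrum: 1; lateral line: 1; serrated mandibles: 1; compound eyes: 1; calcified operculum: 2; webbed digits: 1.
Total = 9.

9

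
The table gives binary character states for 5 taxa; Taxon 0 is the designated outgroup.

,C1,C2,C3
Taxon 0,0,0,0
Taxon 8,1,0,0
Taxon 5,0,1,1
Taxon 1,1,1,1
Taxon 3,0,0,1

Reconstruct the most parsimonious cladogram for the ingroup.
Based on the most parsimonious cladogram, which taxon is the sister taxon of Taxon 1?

The outgroup has state '0' for every character, so '1' is the derived state throughout.
C1 groups Taxon 1 and Taxon 8, which is incompatible with the clades supported by the remaining characters; treating it as convergent (homoplasy) costs fewer steps than any alternative tree.
C2: derived state '1' in Taxon 1 and Taxon 5 only — synapomorphy for {Taxon 1, Taxon 5}.
Only Taxon 1, Taxon 3, and Taxon 5 show the derived state '1' for C3, supporting them as a clade.
Most parsimonious ingroup topology: (Taxon 8,((Taxon 5,Taxon 1),Taxon 3)).
Taxon 1 and Taxon 5 form a cherry on this tree, so they are sister taxa.

Taxon 5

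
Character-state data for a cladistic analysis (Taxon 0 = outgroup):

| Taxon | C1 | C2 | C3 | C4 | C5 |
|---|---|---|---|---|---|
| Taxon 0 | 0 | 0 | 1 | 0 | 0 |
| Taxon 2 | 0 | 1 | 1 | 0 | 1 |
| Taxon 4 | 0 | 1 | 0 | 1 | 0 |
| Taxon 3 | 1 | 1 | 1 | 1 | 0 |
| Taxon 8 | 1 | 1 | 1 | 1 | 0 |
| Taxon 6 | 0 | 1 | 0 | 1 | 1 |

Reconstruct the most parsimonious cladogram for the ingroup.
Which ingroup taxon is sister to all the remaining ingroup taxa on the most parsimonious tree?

Taxon 2

Character polarity is set by the outgroup: the derived state is whichever differs from the outgroup's state, so for C3 the derived state is '0', and for the remaining characters it is '1'.
Only Taxon 3 and Taxon 8 show the derived state '1' for C1, supporting them as a clade.
C2 (derived state '1') is shared by all ingroup taxa — unites the whole ingroup.
Only Taxon 4 and Taxon 6 show the derived state '0' for C3, supporting them as a clade.
C4 (derived state '1') is shared by Taxon 3, Taxon 4, Taxon 6, and Taxon 8 — a synapomorphy uniting that clade.
C5 groups Taxon 2 and Taxon 6, which is incompatible with the clades supported by the remaining characters; treating it as convergent (homoplasy) costs fewer steps than any alternative tree.
Most parsimonious ingroup topology: (Taxon 2,((Taxon 4,Taxon 6),(Taxon 3,Taxon 8))).
Taxon 2 is sister to the clade containing all other ingroup taxa, so it is the earliest-diverging (most basal) ingroup lineage.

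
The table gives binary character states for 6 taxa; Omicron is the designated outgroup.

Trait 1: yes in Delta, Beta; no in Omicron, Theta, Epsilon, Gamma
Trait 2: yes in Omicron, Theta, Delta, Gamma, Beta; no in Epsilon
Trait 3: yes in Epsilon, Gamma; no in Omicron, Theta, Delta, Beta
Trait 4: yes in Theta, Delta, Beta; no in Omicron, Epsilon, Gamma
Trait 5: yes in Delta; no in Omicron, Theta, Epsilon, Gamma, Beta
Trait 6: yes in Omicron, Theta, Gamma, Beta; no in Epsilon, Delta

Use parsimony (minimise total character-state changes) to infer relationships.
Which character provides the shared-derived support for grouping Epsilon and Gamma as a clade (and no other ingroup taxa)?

Character polarity is set by the outgroup: the derived state is whichever differs from the outgroup's state, so for Trait 2, Trait 6 the derived state is 'no', and for the remaining characters it is 'yes'.
Trait 1 (derived state 'yes') is shared by Beta and Delta — a synapomorphy uniting that clade.
Trait 2 (derived state 'no') is unique to Epsilon (autapomorphy; uninformative for grouping).
Trait 3: derived state 'yes' in Epsilon and Gamma only — synapomorphy for {Epsilon, Gamma}.
Trait 4 (derived state 'yes') is shared by Beta, Delta, and Theta — a synapomorphy uniting that clade.
Trait 5: derived state 'yes' in Delta only — an autapomorphy, so it tells us nothing about relationships among taxa.
Trait 6 (state 'no') occurs in Delta and Epsilon but conflicts with the nesting implied by the other characters — most parsimoniously interpreted as homoplasy.
Most parsimonious ingroup topology: ((Theta,(Delta,Beta)),(Epsilon,Gamma)).
The clade {Epsilon, Gamma} is supported by Trait 3: its derived state 'yes' occurs in exactly those taxa and in no other taxon (including the outgroup).

Trait 3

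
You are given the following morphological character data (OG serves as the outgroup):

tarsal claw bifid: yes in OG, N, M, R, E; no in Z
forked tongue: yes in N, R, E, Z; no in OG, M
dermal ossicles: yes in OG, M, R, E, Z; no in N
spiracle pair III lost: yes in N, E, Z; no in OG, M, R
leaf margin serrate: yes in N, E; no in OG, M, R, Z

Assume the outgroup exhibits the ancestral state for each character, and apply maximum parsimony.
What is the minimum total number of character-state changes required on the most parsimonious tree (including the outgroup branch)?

Character polarity is set by the outgroup: the derived state is whichever differs from the outgroup's state, so for tarsal claw bifid, dermal ossicles the derived state is 'no', and for the remaining characters it is 'yes'.
tarsal claw bifid (derived state 'no') is unique to Z (autapomorphy; uninformative for grouping).
forked tongue (derived state 'yes') is shared by E, N, R, and Z — a synapomorphy uniting that clade.
dermal ossicles (derived state 'no') is unique to N (autapomorphy; uninformative for grouping).
spiracle pair III lost (derived state 'yes') is shared by E, N, and Z — a synapomorphy uniting that clade.
Only E and N show the derived state 'yes' for leaf margin serrate, supporting them as a clade.
Most parsimonious ingroup topology: ((((N,E),Z),R),M).
Changes per character on this tree: tarsal claw bifid: 1; forked tongue: 1; dermal ossicles: 1; spiracle pair III lost: 1; leaf margin serrate: 1.
Total = 5.

5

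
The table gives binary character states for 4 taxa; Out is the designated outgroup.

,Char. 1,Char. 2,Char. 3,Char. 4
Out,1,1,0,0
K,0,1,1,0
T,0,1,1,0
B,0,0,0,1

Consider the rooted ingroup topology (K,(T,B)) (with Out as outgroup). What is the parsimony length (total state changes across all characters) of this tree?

Map each character onto (K,(T,B)) (rooted by Out) and count the minimum state changes it requires (Fitch parsimony):
Char. 1: 1; Char. 2: 1; Char. 3: 2; Char. 4: 1.
Total tree length = 5.

5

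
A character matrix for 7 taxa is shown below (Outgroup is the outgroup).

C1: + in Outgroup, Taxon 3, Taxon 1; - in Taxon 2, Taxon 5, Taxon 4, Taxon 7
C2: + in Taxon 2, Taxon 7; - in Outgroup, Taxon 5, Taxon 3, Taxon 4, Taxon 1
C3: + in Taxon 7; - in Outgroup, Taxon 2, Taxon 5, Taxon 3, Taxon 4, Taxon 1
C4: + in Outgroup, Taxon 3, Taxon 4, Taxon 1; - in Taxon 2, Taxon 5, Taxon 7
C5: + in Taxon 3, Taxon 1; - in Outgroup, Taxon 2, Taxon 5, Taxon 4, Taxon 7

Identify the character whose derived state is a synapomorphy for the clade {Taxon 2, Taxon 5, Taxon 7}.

C4

Character polarity is set by the outgroup: the derived state is whichever differs from the outgroup's state, so for C1, C4 the derived state is '-', and for the remaining characters it is '+'.
C1 (derived state '-') is shared by Taxon 2, Taxon 4, Taxon 5, and Taxon 7 — a synapomorphy uniting that clade.
C2: derived state '+' in Taxon 2 and Taxon 7 only — synapomorphy for {Taxon 2, Taxon 7}.
C3: derived state '+' in Taxon 7 only — an autapomorphy, so it tells us nothing about relationships among taxa.
Only Taxon 2, Taxon 5, and Taxon 7 show the derived state '-' for C4, supporting them as a clade.
C5 (derived state '+') is shared by Taxon 1 and Taxon 3 — a synapomorphy uniting that clade.
Most parsimonious ingroup topology: ((((Taxon 2,Taxon 7),Taxon 5),Taxon 4),(Taxon 3,Taxon 1)).
The clade {Taxon 2, Taxon 5, Taxon 7} is supported by C4: its derived state '-' occurs in exactly those taxa and in no other taxon (including the outgroup).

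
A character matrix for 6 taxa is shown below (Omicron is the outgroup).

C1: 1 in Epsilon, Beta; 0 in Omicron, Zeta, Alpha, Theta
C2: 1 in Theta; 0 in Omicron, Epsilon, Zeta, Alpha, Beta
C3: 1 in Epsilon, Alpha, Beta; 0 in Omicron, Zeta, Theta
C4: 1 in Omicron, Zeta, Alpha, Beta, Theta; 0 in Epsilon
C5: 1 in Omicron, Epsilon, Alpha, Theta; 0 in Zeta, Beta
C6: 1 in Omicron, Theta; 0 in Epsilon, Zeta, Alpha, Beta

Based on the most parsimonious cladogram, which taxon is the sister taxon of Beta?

Epsilon

Character polarity is set by the outgroup: the derived state is whichever differs from the outgroup's state, so for C4, C5, C6 the derived state is '0', and for the remaining characters it is '1'.
C1 (derived state '1') is shared by Beta and Epsilon — a synapomorphy uniting that clade.
C2: derived state '1' in Theta only — an autapomorphy, so it tells us nothing about relationships among taxa.
Only Alpha, Beta, and Epsilon show the derived state '1' for C3, supporting them as a clade.
C4: derived state '0' in Epsilon only — an autapomorphy, so it tells us nothing about relationships among taxa.
C5 (state '0') occurs in Beta and Zeta but conflicts with the nesting implied by the other characters — most parsimoniously interpreted as homoplasy.
Only Alpha, Beta, Epsilon, and Zeta show the derived state '0' for C6, supporting them as a clade.
Most parsimonious ingroup topology: ((((Epsilon,Beta),Alpha),Zeta),Theta).
Beta and Epsilon form a cherry on this tree, so they are sister taxa.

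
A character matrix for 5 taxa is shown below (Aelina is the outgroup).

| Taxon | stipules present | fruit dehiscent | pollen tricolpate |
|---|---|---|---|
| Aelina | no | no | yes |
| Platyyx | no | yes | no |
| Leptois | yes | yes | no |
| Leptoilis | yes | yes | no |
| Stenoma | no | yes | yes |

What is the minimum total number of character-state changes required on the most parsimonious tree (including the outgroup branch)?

Character polarity is set by the outgroup: the derived state is whichever differs from the outgroup's state, so for pollen tricolpate the derived state is 'no', and for the remaining characters it is 'yes'.
stipules present: derived state 'yes' in Leptoilis and Leptois only — synapomorphy for {Leptoilis, Leptois}.
fruit dehiscent (derived state 'yes') is shared by all ingroup taxa — unites the whole ingroup.
pollen tricolpate: derived state 'no' in Leptoilis, Leptois, and Platyyx only — synapomorphy for {Leptoilis, Leptois, Platyyx}.
Most parsimonious ingroup topology: ((Platyyx,(Leptois,Leptoilis)),Stenoma).
Changes per character on this tree: stipules present: 1; fruit dehiscent: 1; pollen tricolpate: 1.
Total = 3.

3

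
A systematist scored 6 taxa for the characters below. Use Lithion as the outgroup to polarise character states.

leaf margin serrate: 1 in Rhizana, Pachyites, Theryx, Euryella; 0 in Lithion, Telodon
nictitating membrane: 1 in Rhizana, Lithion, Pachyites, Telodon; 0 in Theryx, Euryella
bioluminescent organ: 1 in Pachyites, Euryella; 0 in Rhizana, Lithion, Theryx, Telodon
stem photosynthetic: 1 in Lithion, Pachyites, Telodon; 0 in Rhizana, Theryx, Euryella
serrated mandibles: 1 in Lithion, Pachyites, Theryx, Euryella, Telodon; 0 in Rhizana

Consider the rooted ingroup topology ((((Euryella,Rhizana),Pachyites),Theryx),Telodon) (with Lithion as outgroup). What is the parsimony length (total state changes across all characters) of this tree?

8

Map each character onto ((((Euryella,Rhizana),Pachyites),Theryx),Telodon) (rooted by Lithion) and count the minimum state changes it requires (Fitch parsimony):
leaf margin serrate: 1; nictitating membrane: 2; bioluminescent organ: 2; stem photosynthetic: 2; serrated mandibles: 1.
Total tree length = 8.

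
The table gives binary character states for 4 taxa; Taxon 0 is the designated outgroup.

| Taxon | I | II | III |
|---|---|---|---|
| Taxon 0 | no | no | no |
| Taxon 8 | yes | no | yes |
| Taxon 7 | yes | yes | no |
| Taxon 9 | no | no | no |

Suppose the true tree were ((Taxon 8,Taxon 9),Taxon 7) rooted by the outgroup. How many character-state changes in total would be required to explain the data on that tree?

Map each character onto ((Taxon 8,Taxon 9),Taxon 7) (rooted by Taxon 0) and count the minimum state changes it requires (Fitch parsimony):
I: 2; II: 1; III: 1.
Total tree length = 4.

4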